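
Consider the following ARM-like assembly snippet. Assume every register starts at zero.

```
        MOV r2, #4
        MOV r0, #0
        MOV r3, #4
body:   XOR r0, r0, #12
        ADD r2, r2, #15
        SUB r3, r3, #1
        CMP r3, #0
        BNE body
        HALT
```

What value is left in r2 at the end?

64

MOV r2, #4 → r2=4
MOV r0, #0 → r0=0
MOV r3, #4 → r3=4
XOR r0, r0, #12 → r0=0^12=12
ADD r2, r2, #15 → r2=4+15=19
SUB r3, r3, #1 → r3=4-1=3
CMP r3, #0  (cmp 3,0)
BNE body: taken
XOR r0, r0, #12 → r0=12^12=0
ADD r2, r2, #15 → r2=19+15=34
SUB r3, r3, #1 → r3=3-1=2
CMP r3, #0  (cmp 2,0)
BNE body: taken
XOR r0, r0, #12 → r0=0^12=12
ADD r2, r2, #15 → r2=34+15=49
SUB r3, r3, #1 → r3=2-1=1
CMP r3, #0  (cmp 1,0)
BNE body: taken
XOR r0, r0, #12 → r0=12^12=0
ADD r2, r2, #15 → r2=49+15=64
SUB r3, r3, #1 → r3=1-1=0
CMP r3, #0  (cmp 0,0)
BNE body: not taken
halt.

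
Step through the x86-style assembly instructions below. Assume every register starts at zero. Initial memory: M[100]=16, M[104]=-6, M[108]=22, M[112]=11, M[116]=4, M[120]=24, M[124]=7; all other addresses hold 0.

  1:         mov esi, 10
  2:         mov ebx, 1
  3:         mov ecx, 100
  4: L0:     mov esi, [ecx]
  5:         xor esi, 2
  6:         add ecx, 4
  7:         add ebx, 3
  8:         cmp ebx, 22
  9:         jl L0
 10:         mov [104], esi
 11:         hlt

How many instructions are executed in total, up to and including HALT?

mov esi, 10 → esi=10
mov ebx, 1 → ebx=1
mov ecx, 100 → ecx=100
mov esi, [ecx] → esi=M[100]=16
xor esi, 2 → esi=16^2=18
add ecx, 4 → ecx=100+4=104
add ebx, 3 → ebx=1+3=4
cmp ebx, 22  (cmp 4,22)
jl L0: taken
mov esi, [ecx] → esi=M[104]=-6
xor esi, 2 → esi=(-6)^2=-8
add ecx, 4 → ecx=104+4=108
add ebx, 3 → ebx=4+3=7
cmp ebx, 22  (cmp 7,22)
jl L0: taken
mov esi, [ecx] → esi=M[108]=22
xor esi, 2 → esi=22^2=20
add ecx, 4 → ecx=108+4=112
add ebx, 3 → ebx=7+3=10
cmp ebx, 22  (cmp 10,22)
jl L0: taken
mov esi, [ecx] → esi=M[112]=11
xor esi, 2 → esi=11^2=9
add ecx, 4 → ecx=112+4=116
add ebx, 3 → ebx=10+3=13
cmp ebx, 22  (cmp 13,22)
jl L0: taken
mov esi, [ecx] → esi=M[116]=4
xor esi, 2 → esi=4^2=6
add ecx, 4 → ecx=116+4=120
add ebx, 3 → ebx=13+3=16
cmp ebx, 22  (cmp 16,22)
jl L0: taken
mov esi, [ecx] → esi=M[120]=24
xor esi, 2 → esi=24^2=26
add ecx, 4 → ecx=120+4=124
add ebx, 3 → ebx=16+3=19
cmp ebx, 22  (cmp 19,22)
jl L0: taken
mov esi, [ecx] → esi=M[124]=7
xor esi, 2 → esi=7^2=5
add ecx, 4 → ecx=124+4=128
add ebx, 3 → ebx=19+3=22
cmp ebx, 22  (cmp 22,22)
jl L0: not taken
mov [104], esi → M[104]=5
halt.
Total executed instructions: 47.

47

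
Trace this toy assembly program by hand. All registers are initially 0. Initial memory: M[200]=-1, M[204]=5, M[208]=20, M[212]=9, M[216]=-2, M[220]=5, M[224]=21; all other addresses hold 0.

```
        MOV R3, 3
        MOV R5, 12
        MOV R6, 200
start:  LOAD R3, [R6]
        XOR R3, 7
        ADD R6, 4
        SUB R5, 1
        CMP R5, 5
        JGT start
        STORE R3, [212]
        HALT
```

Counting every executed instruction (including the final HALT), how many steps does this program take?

MOV R3, 3 → R3=3
MOV R5, 12 → R5=12
MOV R6, 200 → R6=200
LOAD R3, [R6] → R3=M[200]=-1
XOR R3, 7 → R3=(-1)^7=-8
ADD R6, 4 → R6=200+4=204
SUB R5, 1 → R5=12-1=11
CMP R5, 5  (cmp 11,5)
JGT start: taken
LOAD R3, [R6] → R3=M[204]=5
XOR R3, 7 → R3=5^7=2
ADD R6, 4 → R6=204+4=208
SUB R5, 1 → R5=11-1=10
CMP R5, 5  (cmp 10,5)
JGT start: taken
LOAD R3, [R6] → R3=M[208]=20
XOR R3, 7 → R3=20^7=19
ADD R6, 4 → R6=208+4=212
SUB R5, 1 → R5=10-1=9
CMP R5, 5  (cmp 9,5)
JGT start: taken
LOAD R3, [R6] → R3=M[212]=9
XOR R3, 7 → R3=9^7=14
ADD R6, 4 → R6=212+4=216
SUB R5, 1 → R5=9-1=8
CMP R5, 5  (cmp 8,5)
JGT start: taken
LOAD R3, [R6] → R3=M[216]=-2
XOR R3, 7 → R3=(-2)^7=-7
ADD R6, 4 → R6=216+4=220
SUB R5, 1 → R5=8-1=7
CMP R5, 5  (cmp 7,5)
JGT start: taken
LOAD R3, [R6] → R3=M[220]=5
XOR R3, 7 → R3=5^7=2
ADD R6, 4 → R6=220+4=224
SUB R5, 1 → R5=7-1=6
CMP R5, 5  (cmp 6,5)
JGT start: taken
LOAD R3, [R6] → R3=M[224]=21
XOR R3, 7 → R3=21^7=18
ADD R6, 4 → R6=224+4=228
SUB R5, 1 → R5=6-1=5
CMP R5, 5  (cmp 5,5)
JGT start: not taken
STORE R3, [212] → M[212]=18
halt.
Total executed instructions: 47.

47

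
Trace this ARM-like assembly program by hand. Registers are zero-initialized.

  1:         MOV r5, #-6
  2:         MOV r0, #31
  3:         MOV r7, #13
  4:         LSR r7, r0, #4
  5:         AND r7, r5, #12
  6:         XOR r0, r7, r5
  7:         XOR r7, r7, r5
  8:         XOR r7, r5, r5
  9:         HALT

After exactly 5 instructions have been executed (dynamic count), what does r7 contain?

8

MOV r5, #-6 → r5=-6
MOV r0, #31 → r0=31
MOV r7, #13 → r7=13
LSR r7, r0, #4 → r7=31>>4=1
AND r7, r5, #12 → r7=(-6)&12=8
After step 5: r7 = 8.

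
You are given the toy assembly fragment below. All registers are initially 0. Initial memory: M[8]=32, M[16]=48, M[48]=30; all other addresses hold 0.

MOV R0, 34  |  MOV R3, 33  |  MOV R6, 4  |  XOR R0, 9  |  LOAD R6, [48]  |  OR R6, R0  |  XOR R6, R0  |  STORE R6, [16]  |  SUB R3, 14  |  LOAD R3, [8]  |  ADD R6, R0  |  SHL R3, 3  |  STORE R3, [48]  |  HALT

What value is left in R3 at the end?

after MOV R0, 34: R0=34
after MOV R3, 33: R3=33
after MOV R6, 4: R6=4
after XOR R0, 9: R0=34^9=43
after LOAD R6, [48]: R6=M[48]=30
after OR R6, R0: R6=30|43=63
after XOR R6, R0: R6=63^43=20
STORE R6, [16] → M[16]=20
after SUB R3, 14: R3=33-14=19
after LOAD R3, [8]: R3=M[8]=32
after ADD R6, R0: R6=20+43=63
after SHL R3, 3: R3=32<<3=256
STORE R3, [48] → M[48]=256
halt.

256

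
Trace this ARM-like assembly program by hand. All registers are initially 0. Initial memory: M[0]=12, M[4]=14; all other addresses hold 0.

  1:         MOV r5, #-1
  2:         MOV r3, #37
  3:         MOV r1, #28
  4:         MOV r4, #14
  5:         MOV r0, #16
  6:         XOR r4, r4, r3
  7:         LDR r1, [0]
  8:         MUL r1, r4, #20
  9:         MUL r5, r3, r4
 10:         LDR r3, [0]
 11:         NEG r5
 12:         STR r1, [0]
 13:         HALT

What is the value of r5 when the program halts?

-1591

r5=-1
r3=37
r1=28
r4=14
r0=16
r4=14^37=43
r1=M[0]=12
r1=43*20=860
r5=37*43=1591
r3=M[0]=12
r5=-(1591)=-1591
STR r1, [0] → M[0]=860
halt.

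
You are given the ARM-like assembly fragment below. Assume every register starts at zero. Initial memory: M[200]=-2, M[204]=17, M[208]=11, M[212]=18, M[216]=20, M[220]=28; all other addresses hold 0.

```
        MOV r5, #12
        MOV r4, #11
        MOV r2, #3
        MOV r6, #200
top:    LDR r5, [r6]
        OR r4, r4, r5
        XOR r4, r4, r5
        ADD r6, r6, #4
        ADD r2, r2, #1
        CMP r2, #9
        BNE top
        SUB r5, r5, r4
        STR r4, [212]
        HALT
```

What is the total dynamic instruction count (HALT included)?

r5=12
r4=11
r2=3
r6=200
r5=M[200]=-2
r4=11|(-2)=-1
r4=(-1)^(-2)=1
r6=200+4=204
r2=3+1=4
CMP r2, #9  (cmp 4,9)
BNE top: taken
r5=M[204]=17
r4=1|17=17
r4=17^17=0
r6=204+4=208
r2=4+1=5
CMP r2, #9  (cmp 5,9)
BNE top: taken
r5=M[208]=11
r4=0|11=11
r4=11^11=0
r6=208+4=212
r2=5+1=6
CMP r2, #9  (cmp 6,9)
BNE top: taken
r5=M[212]=18
r4=0|18=18
r4=18^18=0
r6=212+4=216
r2=6+1=7
CMP r2, #9  (cmp 7,9)
BNE top: taken
r5=M[216]=20
r4=0|20=20
r4=20^20=0
r6=216+4=220
r2=7+1=8
CMP r2, #9  (cmp 8,9)
BNE top: taken
r5=M[220]=28
r4=0|28=28
r4=28^28=0
r6=220+4=224
r2=8+1=9
CMP r2, #9  (cmp 9,9)
BNE top: not taken
r5=28-0=28
STR r4, [212] → M[212]=0
halt.
Total executed instructions: 49.

49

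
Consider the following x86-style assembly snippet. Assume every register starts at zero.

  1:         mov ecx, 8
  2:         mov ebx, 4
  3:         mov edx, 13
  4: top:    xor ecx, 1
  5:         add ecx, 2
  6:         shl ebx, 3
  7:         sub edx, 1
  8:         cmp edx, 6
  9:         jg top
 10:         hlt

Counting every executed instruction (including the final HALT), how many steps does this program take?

46

after mov ecx, 8: ecx=8
after mov ebx, 4: ebx=4
after mov edx, 13: edx=13
after xor ecx, 1: ecx=8^1=9
after add ecx, 2: ecx=9+2=11
after shl ebx, 3: ebx=4<<3=32
after sub edx, 1: edx=13-1=12
cmp edx, 6  (cmp 12,6)
jg top: taken
after xor ecx, 1: ecx=11^1=10
after add ecx, 2: ecx=10+2=12
after shl ebx, 3: ebx=32<<3=256
after sub edx, 1: edx=12-1=11
cmp edx, 6  (cmp 11,6)
jg top: taken
after xor ecx, 1: ecx=12^1=13
after add ecx, 2: ecx=13+2=15
after shl ebx, 3: ebx=256<<3=2048
after sub edx, 1: edx=11-1=10
cmp edx, 6  (cmp 10,6)
jg top: taken
after xor ecx, 1: ecx=15^1=14
after add ecx, 2: ecx=14+2=16
after shl ebx, 3: ebx=2048<<3=16384
after sub edx, 1: edx=10-1=9
cmp edx, 6  (cmp 9,6)
jg top: taken
after xor ecx, 1: ecx=16^1=17
after add ecx, 2: ecx=17+2=19
after shl ebx, 3: ebx=16384<<3=131072
after sub edx, 1: edx=9-1=8
cmp edx, 6  (cmp 8,6)
jg top: taken
after xor ecx, 1: ecx=19^1=18
after add ecx, 2: ecx=18+2=20
after shl ebx, 3: ebx=131072<<3=1048576
after sub edx, 1: edx=8-1=7
cmp edx, 6  (cmp 7,6)
jg top: taken
after xor ecx, 1: ecx=20^1=21
after add ecx, 2: ecx=21+2=23
after shl ebx, 3: ebx=1048576<<3=8388608
after sub edx, 1: edx=7-1=6
cmp edx, 6  (cmp 6,6)
jg top: not taken
halt.
Total executed instructions: 46.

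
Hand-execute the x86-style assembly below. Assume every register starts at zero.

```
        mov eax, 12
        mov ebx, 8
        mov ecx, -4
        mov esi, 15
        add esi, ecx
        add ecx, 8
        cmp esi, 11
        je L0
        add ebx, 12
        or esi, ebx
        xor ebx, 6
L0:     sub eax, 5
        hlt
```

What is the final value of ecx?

4

eax=12
ebx=8
ecx=-4
esi=15
esi=15+(-4)=11
ecx=(-4)+8=4
cmp esi, 11  (cmp 11,11)
je L0: taken
eax=12-5=7
halt.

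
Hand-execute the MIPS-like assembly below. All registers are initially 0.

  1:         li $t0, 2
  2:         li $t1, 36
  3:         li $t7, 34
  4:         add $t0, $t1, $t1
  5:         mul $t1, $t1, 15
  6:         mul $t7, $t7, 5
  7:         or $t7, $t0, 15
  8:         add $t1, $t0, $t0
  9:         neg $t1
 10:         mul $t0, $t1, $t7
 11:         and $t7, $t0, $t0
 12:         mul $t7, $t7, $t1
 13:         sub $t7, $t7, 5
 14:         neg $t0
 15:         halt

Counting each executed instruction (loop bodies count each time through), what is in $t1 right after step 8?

after li $t0, 2: $t0=2
after li $t1, 36: $t1=36
after li $t7, 34: $t7=34
after add $t0, $t1, $t1: $t0=36+36=72
after mul $t1, $t1, 15: $t1=36*15=540
after mul $t7, $t7, 5: $t7=34*5=170
after or $t7, $t0, 15: $t7=72|15=79
after add $t1, $t0, $t0: $t1=72+72=144
After step 8: $t1 = 144.

144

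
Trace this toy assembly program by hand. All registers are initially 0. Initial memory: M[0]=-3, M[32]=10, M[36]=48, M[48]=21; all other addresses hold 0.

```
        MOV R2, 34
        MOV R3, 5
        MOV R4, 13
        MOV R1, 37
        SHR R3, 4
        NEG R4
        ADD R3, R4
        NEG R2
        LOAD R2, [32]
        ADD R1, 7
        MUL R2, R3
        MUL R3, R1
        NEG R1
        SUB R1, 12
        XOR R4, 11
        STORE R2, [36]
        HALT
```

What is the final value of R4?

-8

MOV R2, 34 → R2=34
MOV R3, 5 → R3=5
MOV R4, 13 → R4=13
MOV R1, 37 → R1=37
SHR R3, 4 → R3=5>>4=0
NEG R4 → R4=-(13)=-13
ADD R3, R4 → R3=0+(-13)=-13
NEG R2 → R2=-(34)=-34
LOAD R2, [32] → R2=M[32]=10
ADD R1, 7 → R1=37+7=44
MUL R2, R3 → R2=10*(-13)=-130
MUL R3, R1 → R3=(-13)*44=-572
NEG R1 → R1=-(44)=-44
SUB R1, 12 → R1=(-44)-12=-56
XOR R4, 11 → R4=(-13)^11=-8
STORE R2, [36] → M[36]=-130
halt.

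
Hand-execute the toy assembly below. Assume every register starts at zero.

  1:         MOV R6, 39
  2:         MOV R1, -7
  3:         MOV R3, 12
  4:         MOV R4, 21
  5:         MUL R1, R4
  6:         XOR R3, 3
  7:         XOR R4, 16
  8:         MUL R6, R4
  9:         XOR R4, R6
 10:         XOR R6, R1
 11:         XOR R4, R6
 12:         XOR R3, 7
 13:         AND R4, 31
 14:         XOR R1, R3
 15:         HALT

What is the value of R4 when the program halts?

after MOV R6, 39: R6=39
after MOV R1, -7: R1=-7
after MOV R3, 12: R3=12
after MOV R4, 21: R4=21
after MUL R1, R4: R1=(-7)*21=-147
after XOR R3, 3: R3=12^3=15
after XOR R4, 16: R4=21^16=5
after MUL R6, R4: R6=39*5=195
after XOR R4, R6: R4=5^195=198
after XOR R6, R1: R6=195^(-147)=-82
after XOR R4, R6: R4=198^(-82)=-152
after XOR R3, 7: R3=15^7=8
after AND R4, 31: R4=(-152)&31=8
after XOR R1, R3: R1=(-147)^8=-155
halt.

8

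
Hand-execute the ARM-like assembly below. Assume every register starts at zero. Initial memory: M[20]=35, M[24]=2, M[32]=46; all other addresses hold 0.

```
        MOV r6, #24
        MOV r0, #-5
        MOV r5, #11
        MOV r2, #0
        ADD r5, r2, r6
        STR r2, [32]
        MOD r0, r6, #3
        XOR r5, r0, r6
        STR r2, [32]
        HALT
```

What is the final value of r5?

r6=24
r0=-5
r5=11
r2=0
r5=0+24=24
STR r2, [32] → M[32]=0
r0=24%3=0
r5=0^24=24
STR r2, [32] → M[32]=0
halt.

24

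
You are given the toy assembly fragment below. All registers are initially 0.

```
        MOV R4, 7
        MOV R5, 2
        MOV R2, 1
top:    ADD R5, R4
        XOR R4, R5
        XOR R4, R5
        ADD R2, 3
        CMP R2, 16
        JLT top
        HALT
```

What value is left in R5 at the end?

37

R4=7
R5=2
R2=1
R5=2+7=9
R4=7^9=14
R4=14^9=7
R2=1+3=4
CMP R2, 16  (cmp 4,16)
JLT top: taken
R5=9+7=16
R4=7^16=23
R4=23^16=7
R2=4+3=7
CMP R2, 16  (cmp 7,16)
JLT top: taken
R5=16+7=23
R4=7^23=16
R4=16^23=7
R2=7+3=10
CMP R2, 16  (cmp 10,16)
JLT top: taken
R5=23+7=30
R4=7^30=25
R4=25^30=7
R2=10+3=13
CMP R2, 16  (cmp 13,16)
JLT top: taken
R5=30+7=37
R4=7^37=34
R4=34^37=7
R2=13+3=16
CMP R2, 16  (cmp 16,16)
JLT top: not taken
halt.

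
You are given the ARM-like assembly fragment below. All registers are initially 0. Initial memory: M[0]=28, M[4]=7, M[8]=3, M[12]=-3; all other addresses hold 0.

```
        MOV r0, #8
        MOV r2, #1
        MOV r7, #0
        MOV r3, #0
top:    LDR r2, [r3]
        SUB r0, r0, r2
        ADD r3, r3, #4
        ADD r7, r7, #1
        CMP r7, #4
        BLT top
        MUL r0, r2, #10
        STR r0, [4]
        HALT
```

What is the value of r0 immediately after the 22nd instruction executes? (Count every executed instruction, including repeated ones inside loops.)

-30

MOV r0, #8 → r0=8
MOV r2, #1 → r2=1
MOV r7, #0 → r7=0
MOV r3, #0 → r3=0
LDR r2, [r3] → r2=M[0]=28
SUB r0, r0, r2 → r0=8-28=-20
ADD r3, r3, #4 → r3=0+4=4
ADD r7, r7, #1 → r7=0+1=1
CMP r7, #4  (cmp 1,4)
BLT top: taken
LDR r2, [r3] → r2=M[4]=7
SUB r0, r0, r2 → r0=(-20)-7=-27
ADD r3, r3, #4 → r3=4+4=8
ADD r7, r7, #1 → r7=1+1=2
CMP r7, #4  (cmp 2,4)
BLT top: taken
LDR r2, [r3] → r2=M[8]=3
SUB r0, r0, r2 → r0=(-27)-3=-30
ADD r3, r3, #4 → r3=8+4=12
ADD r7, r7, #1 → r7=2+1=3
CMP r7, #4  (cmp 3,4)
BLT top: taken
After step 22: r0 = -30.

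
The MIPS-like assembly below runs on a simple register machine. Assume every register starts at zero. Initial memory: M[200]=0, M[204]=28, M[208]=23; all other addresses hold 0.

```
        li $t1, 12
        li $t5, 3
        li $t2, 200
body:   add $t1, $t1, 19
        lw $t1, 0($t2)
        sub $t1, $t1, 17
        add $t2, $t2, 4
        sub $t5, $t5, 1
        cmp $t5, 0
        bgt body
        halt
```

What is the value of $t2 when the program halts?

212

$t1=12
$t5=3
$t2=200
$t1=12+19=31
$t1=M[200]=0
$t1=0-17=-17
$t2=200+4=204
$t5=3-1=2
cmp $t5, 0  (cmp 2,0)
bgt body: taken
$t1=(-17)+19=2
$t1=M[204]=28
$t1=28-17=11
$t2=204+4=208
$t5=2-1=1
cmp $t5, 0  (cmp 1,0)
bgt body: taken
$t1=11+19=30
$t1=M[208]=23
$t1=23-17=6
$t2=208+4=212
$t5=1-1=0
cmp $t5, 0  (cmp 0,0)
bgt body: not taken
halt.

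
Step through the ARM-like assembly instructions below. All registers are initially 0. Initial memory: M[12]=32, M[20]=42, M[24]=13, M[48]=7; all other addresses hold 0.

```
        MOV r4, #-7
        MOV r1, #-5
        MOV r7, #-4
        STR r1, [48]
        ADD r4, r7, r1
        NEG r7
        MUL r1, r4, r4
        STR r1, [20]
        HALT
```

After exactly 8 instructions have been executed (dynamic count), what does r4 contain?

after MOV r4, #-7: r4=-7
after MOV r1, #-5: r1=-5
after MOV r7, #-4: r7=-4
STR r1, [48] → M[48]=-5
after ADD r4, r7, r1: r4=(-4)+(-5)=-9
after NEG r7: r7=-(-4)=4
after MUL r1, r4, r4: r1=(-9)*(-9)=81
STR r1, [20] → M[20]=81
After step 8: r4 = -9.

-9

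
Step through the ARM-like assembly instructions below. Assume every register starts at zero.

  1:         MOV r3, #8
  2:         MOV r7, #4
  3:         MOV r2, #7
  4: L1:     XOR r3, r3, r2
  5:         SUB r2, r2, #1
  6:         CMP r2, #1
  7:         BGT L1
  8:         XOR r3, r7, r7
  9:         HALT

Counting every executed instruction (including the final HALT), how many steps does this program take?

r3=8
r7=4
r2=7
r3=8^7=15
r2=7-1=6
CMP r2, #1  (cmp 6,1)
BGT L1: taken
r3=15^6=9
r2=6-1=5
CMP r2, #1  (cmp 5,1)
BGT L1: taken
r3=9^5=12
r2=5-1=4
CMP r2, #1  (cmp 4,1)
BGT L1: taken
r3=12^4=8
r2=4-1=3
CMP r2, #1  (cmp 3,1)
BGT L1: taken
r3=8^3=11
r2=3-1=2
CMP r2, #1  (cmp 2,1)
BGT L1: taken
r3=11^2=9
r2=2-1=1
CMP r2, #1  (cmp 1,1)
BGT L1: not taken
r3=4^4=0
halt.
Total executed instructions: 29.

29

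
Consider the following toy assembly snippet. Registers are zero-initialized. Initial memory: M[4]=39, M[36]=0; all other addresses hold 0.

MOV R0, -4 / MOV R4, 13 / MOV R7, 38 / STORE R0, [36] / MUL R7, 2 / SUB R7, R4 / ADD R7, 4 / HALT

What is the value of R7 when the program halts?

R0=-4
R4=13
R7=38
STORE R0, [36] → M[36]=-4
R7=38*2=76
R7=76-13=63
R7=63+4=67
halt.

67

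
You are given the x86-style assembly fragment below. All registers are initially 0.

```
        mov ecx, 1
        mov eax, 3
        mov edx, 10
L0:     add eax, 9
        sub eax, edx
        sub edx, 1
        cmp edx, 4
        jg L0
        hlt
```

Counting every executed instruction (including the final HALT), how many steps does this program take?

after mov ecx, 1: ecx=1
after mov eax, 3: eax=3
after mov edx, 10: edx=10
after add eax, 9: eax=3+9=12
after sub eax, edx: eax=12-10=2
after sub edx, 1: edx=10-1=9
cmp edx, 4  (cmp 9,4)
jg L0: taken
after add eax, 9: eax=2+9=11
after sub eax, edx: eax=11-9=2
after sub edx, 1: edx=9-1=8
cmp edx, 4  (cmp 8,4)
jg L0: taken
after add eax, 9: eax=2+9=11
after sub eax, edx: eax=11-8=3
after sub edx, 1: edx=8-1=7
cmp edx, 4  (cmp 7,4)
jg L0: taken
after add eax, 9: eax=3+9=12
after sub eax, edx: eax=12-7=5
after sub edx, 1: edx=7-1=6
cmp edx, 4  (cmp 6,4)
jg L0: taken
after add eax, 9: eax=5+9=14
after sub eax, edx: eax=14-6=8
after sub edx, 1: edx=6-1=5
cmp edx, 4  (cmp 5,4)
jg L0: taken
after add eax, 9: eax=8+9=17
after sub eax, edx: eax=17-5=12
after sub edx, 1: edx=5-1=4
cmp edx, 4  (cmp 4,4)
jg L0: not taken
halt.
Total executed instructions: 34.

34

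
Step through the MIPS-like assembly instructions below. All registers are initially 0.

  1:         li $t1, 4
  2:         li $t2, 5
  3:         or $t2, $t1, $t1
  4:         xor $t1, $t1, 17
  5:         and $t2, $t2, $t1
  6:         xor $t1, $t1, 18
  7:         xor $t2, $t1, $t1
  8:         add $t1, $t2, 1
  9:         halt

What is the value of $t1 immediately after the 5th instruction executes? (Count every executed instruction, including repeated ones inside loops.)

21

after li $t1, 4: $t1=4
after li $t2, 5: $t2=5
after or $t2, $t1, $t1: $t2=4|4=4
after xor $t1, $t1, 17: $t1=4^17=21
after and $t2, $t2, $t1: $t2=4&21=4
After step 5: $t1 = 21.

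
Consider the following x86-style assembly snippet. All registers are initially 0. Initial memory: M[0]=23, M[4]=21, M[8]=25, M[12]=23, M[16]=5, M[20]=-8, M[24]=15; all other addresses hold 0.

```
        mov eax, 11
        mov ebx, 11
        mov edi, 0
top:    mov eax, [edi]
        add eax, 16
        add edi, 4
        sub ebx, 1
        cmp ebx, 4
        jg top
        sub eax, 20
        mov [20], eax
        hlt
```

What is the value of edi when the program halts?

28

eax=11
ebx=11
edi=0
eax=M[0]=23
eax=23+16=39
edi=0+4=4
ebx=11-1=10
cmp ebx, 4  (cmp 10,4)
jg top: taken
eax=M[4]=21
eax=21+16=37
edi=4+4=8
ebx=10-1=9
cmp ebx, 4  (cmp 9,4)
jg top: taken
eax=M[8]=25
eax=25+16=41
edi=8+4=12
ebx=9-1=8
cmp ebx, 4  (cmp 8,4)
jg top: taken
eax=M[12]=23
eax=23+16=39
edi=12+4=16
ebx=8-1=7
cmp ebx, 4  (cmp 7,4)
jg top: taken
eax=M[16]=5
eax=5+16=21
edi=16+4=20
ebx=7-1=6
cmp ebx, 4  (cmp 6,4)
jg top: taken
eax=M[20]=-8
eax=(-8)+16=8
edi=20+4=24
ebx=6-1=5
cmp ebx, 4  (cmp 5,4)
jg top: taken
eax=M[24]=15
eax=15+16=31
edi=24+4=28
ebx=5-1=4
cmp ebx, 4  (cmp 4,4)
jg top: not taken
eax=31-20=11
mov [20], eax → M[20]=11
halt.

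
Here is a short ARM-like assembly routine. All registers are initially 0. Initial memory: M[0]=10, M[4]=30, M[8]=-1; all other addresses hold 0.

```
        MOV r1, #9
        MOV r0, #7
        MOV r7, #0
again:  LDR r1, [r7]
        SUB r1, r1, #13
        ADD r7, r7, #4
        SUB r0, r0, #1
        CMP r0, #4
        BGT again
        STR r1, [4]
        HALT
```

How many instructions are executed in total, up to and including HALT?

23

after MOV r1, #9: r1=9
after MOV r0, #7: r0=7
after MOV r7, #0: r7=0
after LDR r1, [r7]: r1=M[0]=10
after SUB r1, r1, #13: r1=10-13=-3
after ADD r7, r7, #4: r7=0+4=4
after SUB r0, r0, #1: r0=7-1=6
CMP r0, #4  (cmp 6,4)
BGT again: taken
after LDR r1, [r7]: r1=M[4]=30
after SUB r1, r1, #13: r1=30-13=17
after ADD r7, r7, #4: r7=4+4=8
after SUB r0, r0, #1: r0=6-1=5
CMP r0, #4  (cmp 5,4)
BGT again: taken
after LDR r1, [r7]: r1=M[8]=-1
after SUB r1, r1, #13: r1=(-1)-13=-14
after ADD r7, r7, #4: r7=8+4=12
after SUB r0, r0, #1: r0=5-1=4
CMP r0, #4  (cmp 4,4)
BGT again: not taken
STR r1, [4] → M[4]=-14
halt.
Total executed instructions: 23.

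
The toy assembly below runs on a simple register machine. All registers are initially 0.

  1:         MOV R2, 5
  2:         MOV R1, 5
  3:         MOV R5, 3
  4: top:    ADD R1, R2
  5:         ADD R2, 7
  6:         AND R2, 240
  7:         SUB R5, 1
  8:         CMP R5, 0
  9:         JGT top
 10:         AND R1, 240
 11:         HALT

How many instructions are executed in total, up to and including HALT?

23

after MOV R2, 5: R2=5
after MOV R1, 5: R1=5
after MOV R5, 3: R5=3
after ADD R1, R2: R1=5+5=10
after ADD R2, 7: R2=5+7=12
after AND R2, 240: R2=12&240=0
after SUB R5, 1: R5=3-1=2
CMP R5, 0  (cmp 2,0)
JGT top: taken
after ADD R1, R2: R1=10+0=10
after ADD R2, 7: R2=0+7=7
after AND R2, 240: R2=7&240=0
after SUB R5, 1: R5=2-1=1
CMP R5, 0  (cmp 1,0)
JGT top: taken
after ADD R1, R2: R1=10+0=10
after ADD R2, 7: R2=0+7=7
after AND R2, 240: R2=7&240=0
after SUB R5, 1: R5=1-1=0
CMP R5, 0  (cmp 0,0)
JGT top: not taken
after AND R1, 240: R1=10&240=0
halt.
Total executed instructions: 23.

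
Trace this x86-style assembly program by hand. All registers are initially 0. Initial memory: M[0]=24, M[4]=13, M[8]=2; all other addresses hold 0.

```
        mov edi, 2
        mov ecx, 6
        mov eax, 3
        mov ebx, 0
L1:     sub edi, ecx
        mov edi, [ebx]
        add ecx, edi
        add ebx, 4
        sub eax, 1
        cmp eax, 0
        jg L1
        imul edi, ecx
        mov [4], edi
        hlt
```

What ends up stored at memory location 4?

90

mov edi, 2 → edi=2
mov ecx, 6 → ecx=6
mov eax, 3 → eax=3
mov ebx, 0 → ebx=0
sub edi, ecx → edi=2-6=-4
mov edi, [ebx] → edi=M[0]=24
add ecx, edi → ecx=6+24=30
add ebx, 4 → ebx=0+4=4
sub eax, 1 → eax=3-1=2
cmp eax, 0  (cmp 2,0)
jg L1: taken
sub edi, ecx → edi=24-30=-6
mov edi, [ebx] → edi=M[4]=13
add ecx, edi → ecx=30+13=43
add ebx, 4 → ebx=4+4=8
sub eax, 1 → eax=2-1=1
cmp eax, 0  (cmp 1,0)
jg L1: taken
sub edi, ecx → edi=13-43=-30
mov edi, [ebx] → edi=M[8]=2
add ecx, edi → ecx=43+2=45
add ebx, 4 → ebx=8+4=12
sub eax, 1 → eax=1-1=0
cmp eax, 0  (cmp 0,0)
jg L1: not taken
imul edi, ecx → edi=2*45=90
mov [4], edi → M[4]=90
halt.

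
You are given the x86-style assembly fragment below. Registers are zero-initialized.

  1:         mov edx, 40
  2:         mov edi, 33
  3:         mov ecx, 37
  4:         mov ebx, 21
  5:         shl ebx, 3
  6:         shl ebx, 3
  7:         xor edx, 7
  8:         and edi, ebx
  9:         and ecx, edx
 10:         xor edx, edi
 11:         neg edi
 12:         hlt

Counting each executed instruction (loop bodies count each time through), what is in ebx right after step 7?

mov edx, 40 → edx=40
mov edi, 33 → edi=33
mov ecx, 37 → ecx=37
mov ebx, 21 → ebx=21
shl ebx, 3 → ebx=21<<3=168
shl ebx, 3 → ebx=168<<3=1344
xor edx, 7 → edx=40^7=47
After step 7: ebx = 1344.

1344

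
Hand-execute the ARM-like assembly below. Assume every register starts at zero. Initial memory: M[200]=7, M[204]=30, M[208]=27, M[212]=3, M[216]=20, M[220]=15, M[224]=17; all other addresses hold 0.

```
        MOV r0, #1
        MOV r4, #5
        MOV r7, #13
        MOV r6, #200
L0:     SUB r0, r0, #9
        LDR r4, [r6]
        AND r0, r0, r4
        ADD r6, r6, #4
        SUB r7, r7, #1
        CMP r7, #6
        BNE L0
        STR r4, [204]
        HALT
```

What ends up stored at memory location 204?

r0=1
r4=5
r7=13
r6=200
r0=1-9=-8
r4=M[200]=7
r0=(-8)&7=0
r6=200+4=204
r7=13-1=12
CMP r7, #6  (cmp 12,6)
BNE L0: taken
r0=0-9=-9
r4=M[204]=30
r0=(-9)&30=22
r6=204+4=208
r7=12-1=11
CMP r7, #6  (cmp 11,6)
BNE L0: taken
r0=22-9=13
r4=M[208]=27
r0=13&27=9
r6=208+4=212
r7=11-1=10
CMP r7, #6  (cmp 10,6)
BNE L0: taken
r0=9-9=0
r4=M[212]=3
r0=0&3=0
r6=212+4=216
r7=10-1=9
CMP r7, #6  (cmp 9,6)
BNE L0: taken
r0=0-9=-9
r4=M[216]=20
r0=(-9)&20=20
r6=216+4=220
r7=9-1=8
CMP r7, #6  (cmp 8,6)
BNE L0: taken
r0=20-9=11
r4=M[220]=15
r0=11&15=11
r6=220+4=224
r7=8-1=7
CMP r7, #6  (cmp 7,6)
BNE L0: taken
r0=11-9=2
r4=M[224]=17
r0=2&17=0
r6=224+4=228
r7=7-1=6
CMP r7, #6  (cmp 6,6)
BNE L0: not taken
STR r4, [204] → M[204]=17
halt.

17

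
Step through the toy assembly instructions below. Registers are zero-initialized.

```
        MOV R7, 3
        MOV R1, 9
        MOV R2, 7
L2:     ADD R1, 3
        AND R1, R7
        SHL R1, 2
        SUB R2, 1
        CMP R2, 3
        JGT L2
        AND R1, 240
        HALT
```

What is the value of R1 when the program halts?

after MOV R7, 3: R7=3
after MOV R1, 9: R1=9
after MOV R2, 7: R2=7
after ADD R1, 3: R1=9+3=12
after AND R1, R7: R1=12&3=0
after SHL R1, 2: R1=0<<2=0
after SUB R2, 1: R2=7-1=6
CMP R2, 3  (cmp 6,3)
JGT L2: taken
after ADD R1, 3: R1=0+3=3
after AND R1, R7: R1=3&3=3
after SHL R1, 2: R1=3<<2=12
after SUB R2, 1: R2=6-1=5
CMP R2, 3  (cmp 5,3)
JGT L2: taken
after ADD R1, 3: R1=12+3=15
after AND R1, R7: R1=15&3=3
after SHL R1, 2: R1=3<<2=12
after SUB R2, 1: R2=5-1=4
CMP R2, 3  (cmp 4,3)
JGT L2: taken
after ADD R1, 3: R1=12+3=15
after AND R1, R7: R1=15&3=3
after SHL R1, 2: R1=3<<2=12
after SUB R2, 1: R2=4-1=3
CMP R2, 3  (cmp 3,3)
JGT L2: not taken
after AND R1, 240: R1=12&240=0
halt.

0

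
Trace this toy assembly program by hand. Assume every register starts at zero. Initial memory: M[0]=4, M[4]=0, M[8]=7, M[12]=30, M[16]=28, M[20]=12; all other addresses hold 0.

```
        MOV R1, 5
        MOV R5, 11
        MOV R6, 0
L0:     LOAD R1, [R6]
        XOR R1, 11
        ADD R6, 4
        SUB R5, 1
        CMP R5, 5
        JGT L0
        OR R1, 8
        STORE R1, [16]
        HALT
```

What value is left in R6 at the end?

MOV R1, 5 → R1=5
MOV R5, 11 → R5=11
MOV R6, 0 → R6=0
LOAD R1, [R6] → R1=M[0]=4
XOR R1, 11 → R1=4^11=15
ADD R6, 4 → R6=0+4=4
SUB R5, 1 → R5=11-1=10
CMP R5, 5  (cmp 10,5)
JGT L0: taken
LOAD R1, [R6] → R1=M[4]=0
XOR R1, 11 → R1=0^11=11
ADD R6, 4 → R6=4+4=8
SUB R5, 1 → R5=10-1=9
CMP R5, 5  (cmp 9,5)
JGT L0: taken
LOAD R1, [R6] → R1=M[8]=7
XOR R1, 11 → R1=7^11=12
ADD R6, 4 → R6=8+4=12
SUB R5, 1 → R5=9-1=8
CMP R5, 5  (cmp 8,5)
JGT L0: taken
LOAD R1, [R6] → R1=M[12]=30
XOR R1, 11 → R1=30^11=21
ADD R6, 4 → R6=12+4=16
SUB R5, 1 → R5=8-1=7
CMP R5, 5  (cmp 7,5)
JGT L0: taken
LOAD R1, [R6] → R1=M[16]=28
XOR R1, 11 → R1=28^11=23
ADD R6, 4 → R6=16+4=20
SUB R5, 1 → R5=7-1=6
CMP R5, 5  (cmp 6,5)
JGT L0: taken
LOAD R1, [R6] → R1=M[20]=12
XOR R1, 11 → R1=12^11=7
ADD R6, 4 → R6=20+4=24
SUB R5, 1 → R5=6-1=5
CMP R5, 5  (cmp 5,5)
JGT L0: not taken
OR R1, 8 → R1=7|8=15
STORE R1, [16] → M[16]=15
halt.

24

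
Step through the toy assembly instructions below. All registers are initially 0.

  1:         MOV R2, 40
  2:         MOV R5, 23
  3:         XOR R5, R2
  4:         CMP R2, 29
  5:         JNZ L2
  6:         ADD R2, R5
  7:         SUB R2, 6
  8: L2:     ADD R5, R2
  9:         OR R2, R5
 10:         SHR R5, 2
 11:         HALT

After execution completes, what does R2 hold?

111

R2=40
R5=23
R5=23^40=63
CMP R2, 29  (cmp 40,29)
JNZ L2: taken
R5=63+40=103
R2=40|103=111
R5=103>>2=25
halt.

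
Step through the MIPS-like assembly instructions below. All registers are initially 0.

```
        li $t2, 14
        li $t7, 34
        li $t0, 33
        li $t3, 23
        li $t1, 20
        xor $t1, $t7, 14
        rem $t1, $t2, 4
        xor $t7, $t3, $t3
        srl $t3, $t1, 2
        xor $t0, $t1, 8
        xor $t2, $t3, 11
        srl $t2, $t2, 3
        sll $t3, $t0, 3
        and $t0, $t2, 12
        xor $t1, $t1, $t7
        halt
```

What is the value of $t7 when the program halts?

0

$t2=14
$t7=34
$t0=33
$t3=23
$t1=20
$t1=34^14=44
$t1=14%4=2
$t7=23^23=0
$t3=2>>2=0
$t0=2^8=10
$t2=0^11=11
$t2=11>>3=1
$t3=10<<3=80
$t0=1&12=0
$t1=2^0=2
halt.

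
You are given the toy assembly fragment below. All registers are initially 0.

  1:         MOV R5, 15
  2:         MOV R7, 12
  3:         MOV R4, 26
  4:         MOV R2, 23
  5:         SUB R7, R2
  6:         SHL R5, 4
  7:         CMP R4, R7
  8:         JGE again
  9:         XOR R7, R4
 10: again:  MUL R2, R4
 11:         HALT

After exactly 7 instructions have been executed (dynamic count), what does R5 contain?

R5=15
R7=12
R4=26
R2=23
R7=12-23=-11
R5=15<<4=240
CMP R4, R7  (cmp 26,-11)
After step 7: R5 = 240.

240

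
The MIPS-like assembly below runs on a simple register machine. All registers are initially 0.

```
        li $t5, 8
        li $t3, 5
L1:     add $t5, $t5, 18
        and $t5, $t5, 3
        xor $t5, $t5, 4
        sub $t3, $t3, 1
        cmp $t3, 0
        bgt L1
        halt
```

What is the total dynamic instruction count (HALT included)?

li $t5, 8 → $t5=8
li $t3, 5 → $t3=5
add $t5, $t5, 18 → $t5=8+18=26
and $t5, $t5, 3 → $t5=26&3=2
xor $t5, $t5, 4 → $t5=2^4=6
sub $t3, $t3, 1 → $t3=5-1=4
cmp $t3, 0  (cmp 4,0)
bgt L1: taken
add $t5, $t5, 18 → $t5=6+18=24
and $t5, $t5, 3 → $t5=24&3=0
xor $t5, $t5, 4 → $t5=0^4=4
sub $t3, $t3, 1 → $t3=4-1=3
cmp $t3, 0  (cmp 3,0)
bgt L1: taken
add $t5, $t5, 18 → $t5=4+18=22
and $t5, $t5, 3 → $t5=22&3=2
xor $t5, $t5, 4 → $t5=2^4=6
sub $t3, $t3, 1 → $t3=3-1=2
cmp $t3, 0  (cmp 2,0)
bgt L1: taken
add $t5, $t5, 18 → $t5=6+18=24
and $t5, $t5, 3 → $t5=24&3=0
xor $t5, $t5, 4 → $t5=0^4=4
sub $t3, $t3, 1 → $t3=2-1=1
cmp $t3, 0  (cmp 1,0)
bgt L1: taken
add $t5, $t5, 18 → $t5=4+18=22
and $t5, $t5, 3 → $t5=22&3=2
xor $t5, $t5, 4 → $t5=2^4=6
sub $t3, $t3, 1 → $t3=1-1=0
cmp $t3, 0  (cmp 0,0)
bgt L1: not taken
halt.
Total executed instructions: 33.

33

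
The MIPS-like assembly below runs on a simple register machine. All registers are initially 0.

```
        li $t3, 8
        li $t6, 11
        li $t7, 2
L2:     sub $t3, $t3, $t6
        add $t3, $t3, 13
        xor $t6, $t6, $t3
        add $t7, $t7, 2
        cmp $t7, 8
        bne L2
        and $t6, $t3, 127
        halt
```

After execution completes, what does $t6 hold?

12

$t3=8
$t6=11
$t7=2
$t3=8-11=-3
$t3=(-3)+13=10
$t6=11^10=1
$t7=2+2=4
cmp $t7, 8  (cmp 4,8)
bne L2: taken
$t3=10-1=9
$t3=9+13=22
$t6=1^22=23
$t7=4+2=6
cmp $t7, 8  (cmp 6,8)
bne L2: taken
$t3=22-23=-1
$t3=(-1)+13=12
$t6=23^12=27
$t7=6+2=8
cmp $t7, 8  (cmp 8,8)
bne L2: not taken
$t6=12&127=12
halt.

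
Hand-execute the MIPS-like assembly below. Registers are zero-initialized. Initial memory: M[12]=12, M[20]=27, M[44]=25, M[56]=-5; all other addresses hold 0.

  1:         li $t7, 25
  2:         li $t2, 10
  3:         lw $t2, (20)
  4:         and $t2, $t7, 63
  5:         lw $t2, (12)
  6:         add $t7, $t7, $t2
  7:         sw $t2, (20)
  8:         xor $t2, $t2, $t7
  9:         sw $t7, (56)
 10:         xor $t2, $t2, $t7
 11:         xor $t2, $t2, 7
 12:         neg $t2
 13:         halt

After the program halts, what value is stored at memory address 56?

37

after li $t7, 25: $t7=25
after li $t2, 10: $t2=10
after lw $t2, (20): $t2=M[20]=27
after and $t2, $t7, 63: $t2=25&63=25
after lw $t2, (12): $t2=M[12]=12
after add $t7, $t7, $t2: $t7=25+12=37
sw $t2, (20) → M[20]=12
after xor $t2, $t2, $t7: $t2=12^37=41
sw $t7, (56) → M[56]=37
after xor $t2, $t2, $t7: $t2=41^37=12
after xor $t2, $t2, 7: $t2=12^7=11
after neg $t2: $t2=-(11)=-11
halt.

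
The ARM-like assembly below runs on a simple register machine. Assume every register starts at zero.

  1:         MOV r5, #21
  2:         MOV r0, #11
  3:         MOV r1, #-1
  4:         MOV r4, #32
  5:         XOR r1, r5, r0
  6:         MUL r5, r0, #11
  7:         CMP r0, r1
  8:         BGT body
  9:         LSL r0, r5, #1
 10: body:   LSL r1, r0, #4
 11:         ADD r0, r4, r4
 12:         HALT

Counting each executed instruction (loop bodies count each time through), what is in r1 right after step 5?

MOV r5, #21 → r5=21
MOV r0, #11 → r0=11
MOV r1, #-1 → r1=-1
MOV r4, #32 → r4=32
XOR r1, r5, r0 → r1=21^11=30
After step 5: r1 = 30.

30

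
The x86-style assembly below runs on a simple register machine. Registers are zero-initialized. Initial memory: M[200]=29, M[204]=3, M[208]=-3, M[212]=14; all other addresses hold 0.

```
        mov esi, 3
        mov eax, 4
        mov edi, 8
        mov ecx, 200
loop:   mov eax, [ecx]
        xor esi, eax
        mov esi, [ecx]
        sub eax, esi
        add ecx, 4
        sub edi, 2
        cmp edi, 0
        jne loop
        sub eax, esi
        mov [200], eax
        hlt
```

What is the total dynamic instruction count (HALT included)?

mov esi, 3 → esi=3
mov eax, 4 → eax=4
mov edi, 8 → edi=8
mov ecx, 200 → ecx=200
mov eax, [ecx] → eax=M[200]=29
xor esi, eax → esi=3^29=30
mov esi, [ecx] → esi=M[200]=29
sub eax, esi → eax=29-29=0
add ecx, 4 → ecx=200+4=204
sub edi, 2 → edi=8-2=6
cmp edi, 0  (cmp 6,0)
jne loop: taken
mov eax, [ecx] → eax=M[204]=3
xor esi, eax → esi=29^3=30
mov esi, [ecx] → esi=M[204]=3
sub eax, esi → eax=3-3=0
add ecx, 4 → ecx=204+4=208
sub edi, 2 → edi=6-2=4
cmp edi, 0  (cmp 4,0)
jne loop: taken
mov eax, [ecx] → eax=M[208]=-3
xor esi, eax → esi=3^(-3)=-2
mov esi, [ecx] → esi=M[208]=-3
sub eax, esi → eax=(-3)-(-3)=0
add ecx, 4 → ecx=208+4=212
sub edi, 2 → edi=4-2=2
cmp edi, 0  (cmp 2,0)
jne loop: taken
mov eax, [ecx] → eax=M[212]=14
xor esi, eax → esi=(-3)^14=-13
mov esi, [ecx] → esi=M[212]=14
sub eax, esi → eax=14-14=0
add ecx, 4 → ecx=212+4=216
sub edi, 2 → edi=2-2=0
cmp edi, 0  (cmp 0,0)
jne loop: not taken
sub eax, esi → eax=0-14=-14
mov [200], eax → M[200]=-14
halt.
Total executed instructions: 39.

39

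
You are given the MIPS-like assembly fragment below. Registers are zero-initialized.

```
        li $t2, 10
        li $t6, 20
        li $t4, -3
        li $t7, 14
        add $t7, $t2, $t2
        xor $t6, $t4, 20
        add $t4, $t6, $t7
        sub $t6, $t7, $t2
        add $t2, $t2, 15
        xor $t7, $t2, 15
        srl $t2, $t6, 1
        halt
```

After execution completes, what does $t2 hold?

5

after li $t2, 10: $t2=10
after li $t6, 20: $t6=20
after li $t4, -3: $t4=-3
after li $t7, 14: $t7=14
after add $t7, $t2, $t2: $t7=10+10=20
after xor $t6, $t4, 20: $t6=(-3)^20=-23
after add $t4, $t6, $t7: $t4=(-23)+20=-3
after sub $t6, $t7, $t2: $t6=20-10=10
after add $t2, $t2, 15: $t2=10+15=25
after xor $t7, $t2, 15: $t7=25^15=22
after srl $t2, $t6, 1: $t2=10>>1=5
halt.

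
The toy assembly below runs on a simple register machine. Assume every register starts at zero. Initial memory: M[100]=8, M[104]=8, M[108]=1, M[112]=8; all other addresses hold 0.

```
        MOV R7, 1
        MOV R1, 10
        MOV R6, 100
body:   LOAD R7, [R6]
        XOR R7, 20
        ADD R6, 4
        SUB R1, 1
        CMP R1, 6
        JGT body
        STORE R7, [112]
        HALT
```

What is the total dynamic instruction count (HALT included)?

R7=1
R1=10
R6=100
R7=M[100]=8
R7=8^20=28
R6=100+4=104
R1=10-1=9
CMP R1, 6  (cmp 9,6)
JGT body: taken
R7=M[104]=8
R7=8^20=28
R6=104+4=108
R1=9-1=8
CMP R1, 6  (cmp 8,6)
JGT body: taken
R7=M[108]=1
R7=1^20=21
R6=108+4=112
R1=8-1=7
CMP R1, 6  (cmp 7,6)
JGT body: taken
R7=M[112]=8
R7=8^20=28
R6=112+4=116
R1=7-1=6
CMP R1, 6  (cmp 6,6)
JGT body: not taken
STORE R7, [112] → M[112]=28
halt.
Total executed instructions: 29.

29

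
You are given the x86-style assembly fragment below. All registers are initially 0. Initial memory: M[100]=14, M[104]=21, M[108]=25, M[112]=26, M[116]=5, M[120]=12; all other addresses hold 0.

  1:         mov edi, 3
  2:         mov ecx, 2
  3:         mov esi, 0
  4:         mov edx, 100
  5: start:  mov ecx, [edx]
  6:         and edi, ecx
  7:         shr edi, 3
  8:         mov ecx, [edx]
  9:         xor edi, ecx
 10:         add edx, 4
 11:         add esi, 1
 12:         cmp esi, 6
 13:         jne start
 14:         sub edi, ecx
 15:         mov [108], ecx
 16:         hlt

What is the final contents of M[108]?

mov edi, 3 → edi=3
mov ecx, 2 → ecx=2
mov esi, 0 → esi=0
mov edx, 100 → edx=100
mov ecx, [edx] → ecx=M[100]=14
and edi, ecx → edi=3&14=2
shr edi, 3 → edi=2>>3=0
mov ecx, [edx] → ecx=M[100]=14
xor edi, ecx → edi=0^14=14
add edx, 4 → edx=100+4=104
add esi, 1 → esi=0+1=1
cmp esi, 6  (cmp 1,6)
jne start: taken
mov ecx, [edx] → ecx=M[104]=21
and edi, ecx → edi=14&21=4
shr edi, 3 → edi=4>>3=0
mov ecx, [edx] → ecx=M[104]=21
xor edi, ecx → edi=0^21=21
add edx, 4 → edx=104+4=108
add esi, 1 → esi=1+1=2
cmp esi, 6  (cmp 2,6)
jne start: taken
mov ecx, [edx] → ecx=M[108]=25
and edi, ecx → edi=21&25=17
shr edi, 3 → edi=17>>3=2
mov ecx, [edx] → ecx=M[108]=25
xor edi, ecx → edi=2^25=27
add edx, 4 → edx=108+4=112
add esi, 1 → esi=2+1=3
cmp esi, 6  (cmp 3,6)
jne start: taken
mov ecx, [edx] → ecx=M[112]=26
and edi, ecx → edi=27&26=26
shr edi, 3 → edi=26>>3=3
mov ecx, [edx] → ecx=M[112]=26
xor edi, ecx → edi=3^26=25
add edx, 4 → edx=112+4=116
add esi, 1 → esi=3+1=4
cmp esi, 6  (cmp 4,6)
jne start: taken
mov ecx, [edx] → ecx=M[116]=5
and edi, ecx → edi=25&5=1
shr edi, 3 → edi=1>>3=0
mov ecx, [edx] → ecx=M[116]=5
xor edi, ecx → edi=0^5=5
add edx, 4 → edx=116+4=120
add esi, 1 → esi=4+1=5
cmp esi, 6  (cmp 5,6)
jne start: taken
mov ecx, [edx] → ecx=M[120]=12
and edi, ecx → edi=5&12=4
shr edi, 3 → edi=4>>3=0
mov ecx, [edx] → ecx=M[120]=12
xor edi, ecx → edi=0^12=12
add edx, 4 → edx=120+4=124
add esi, 1 → esi=5+1=6
cmp esi, 6  (cmp 6,6)
jne start: not taken
sub edi, ecx → edi=12-12=0
mov [108], ecx → M[108]=12
halt.

12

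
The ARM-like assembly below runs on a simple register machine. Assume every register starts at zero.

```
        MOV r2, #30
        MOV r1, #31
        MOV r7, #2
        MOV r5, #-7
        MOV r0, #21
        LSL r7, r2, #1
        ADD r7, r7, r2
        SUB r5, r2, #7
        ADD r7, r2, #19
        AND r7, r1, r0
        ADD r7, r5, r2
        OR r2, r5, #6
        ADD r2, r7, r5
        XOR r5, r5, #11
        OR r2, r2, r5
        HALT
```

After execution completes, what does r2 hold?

MOV r2, #30 → r2=30
MOV r1, #31 → r1=31
MOV r7, #2 → r7=2
MOV r5, #-7 → r5=-7
MOV r0, #21 → r0=21
LSL r7, r2, #1 → r7=30<<1=60
ADD r7, r7, r2 → r7=60+30=90
SUB r5, r2, #7 → r5=30-7=23
ADD r7, r2, #19 → r7=30+19=49
AND r7, r1, r0 → r7=31&21=21
ADD r7, r5, r2 → r7=23+30=53
OR r2, r5, #6 → r2=23|6=23
ADD r2, r7, r5 → r2=53+23=76
XOR r5, r5, #11 → r5=23^11=28
OR r2, r2, r5 → r2=76|28=92
halt.

92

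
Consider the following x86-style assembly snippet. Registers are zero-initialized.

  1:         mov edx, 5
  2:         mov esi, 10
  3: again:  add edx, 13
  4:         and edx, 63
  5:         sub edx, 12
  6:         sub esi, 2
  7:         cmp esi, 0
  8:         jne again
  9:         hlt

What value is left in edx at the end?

10

edx=5
esi=10
edx=5+13=18
edx=18&63=18
edx=18-12=6
esi=10-2=8
cmp esi, 0  (cmp 8,0)
jne again: taken
edx=6+13=19
edx=19&63=19
edx=19-12=7
esi=8-2=6
cmp esi, 0  (cmp 6,0)
jne again: taken
edx=7+13=20
edx=20&63=20
edx=20-12=8
esi=6-2=4
cmp esi, 0  (cmp 4,0)
jne again: taken
edx=8+13=21
edx=21&63=21
edx=21-12=9
esi=4-2=2
cmp esi, 0  (cmp 2,0)
jne again: taken
edx=9+13=22
edx=22&63=22
edx=22-12=10
esi=2-2=0
cmp esi, 0  (cmp 0,0)
jne again: not taken
halt.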